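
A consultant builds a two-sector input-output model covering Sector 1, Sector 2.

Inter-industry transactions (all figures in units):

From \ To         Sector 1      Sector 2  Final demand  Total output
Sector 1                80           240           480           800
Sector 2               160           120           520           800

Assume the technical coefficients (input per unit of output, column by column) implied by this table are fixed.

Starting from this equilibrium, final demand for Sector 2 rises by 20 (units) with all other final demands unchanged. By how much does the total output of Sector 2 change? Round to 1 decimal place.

Δx_2 = 25.5

Technical coefficients a_ij = z_ij / X_j:
  a_11 = 80/800 = 0.10, a_21 = 160/800 = 0.20
  a_12 = 240/800 = 0.30, a_22 = 120/800 = 0.15
I − A =
  [   0.90    -0.30]
  [  -0.20     0.85]
det(I−A) = (0.90)(0.85) − (-0.30)(-0.20) = 0.7050
adj(I−A) = [[0.85, 0.30], [0.20, 0.90]]
(I − A)⁻¹ = adj(I−A) / det(I−A) ≈
  [   1.2057     0.4255]
  [   0.2837     1.2766]
Δx = (I − A)⁻¹ Δd with Δd having +20 in the Sector 2 component and 0 elsewhere.
So Δx_2 = L_22 · (+20), where L_22 = adj(I−A)_22 / det(I−A) = 0.90 / 0.7050.
Δx_2 = 0.90 × (+20) / 0.7050 = 18.00 / 0.7050 ≈ 25.5.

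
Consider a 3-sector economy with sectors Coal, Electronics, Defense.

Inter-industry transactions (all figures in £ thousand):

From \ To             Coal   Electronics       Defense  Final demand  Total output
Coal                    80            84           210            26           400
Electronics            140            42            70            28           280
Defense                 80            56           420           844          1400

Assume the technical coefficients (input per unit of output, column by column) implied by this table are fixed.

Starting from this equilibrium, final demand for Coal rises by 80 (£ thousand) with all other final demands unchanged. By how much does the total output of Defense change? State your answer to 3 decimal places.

Δx_3 = 54.008

Technical coefficients a_ij = z_ij / X_j:
  a_11 = 80/400 = 0.20, a_21 = 140/400 = 0.35, a_31 = 80/400 = 0.20
  a_12 = 84/280 = 0.30, a_22 = 42/280 = 0.15, a_32 = 56/280 = 0.20
  a_13 = 210/1400 = 0.15, a_23 = 70/1400 = 0.05, a_33 = 420/1400 = 0.30
I − A =
  [   0.80    -0.30    -0.15]
  [  -0.35     0.85    -0.05]
  [  -0.20    -0.20     0.70]
Cofactors of I−A, C_ij = (−1)^(i+j)·(minor ij) (rows/columns in the sector order above):
  C_11 = (0.85)(0.70) − (-0.05)(-0.20) = 0.5850
  C_12 = −[(-0.35)(0.70) − (-0.05)(-0.20)] = 0.2550
  C_13 = (-0.35)(-0.20) − (0.85)(-0.20) = 0.2400
  C_21 = −[(-0.30)(0.70) − (-0.15)(-0.20)] = 0.2400
  C_22 = (0.80)(0.70) − (-0.15)(-0.20) = 0.5300
  C_23 = −[(0.80)(-0.20) − (-0.30)(-0.20)] = 0.2200
  C_31 = (-0.30)(-0.05) − (-0.15)(0.85) = 0.1425
  C_32 = −[(0.80)(-0.05) − (-0.15)(-0.35)] = 0.0925
  C_33 = (0.80)(0.85) − (-0.30)(-0.35) = 0.5750
det(I−A) = Σ_j (I−A)_1j·C_1j = (0.80)(0.5850) + (-0.30)(0.2550) + (-0.15)(0.2400) = 0.3555
adj(I−A) = Cᵀ =
  [ 0.5850   0.2400   0.1425]
  [ 0.2550   0.5300   0.0925]
  [ 0.2400   0.2200   0.5750]
(I − A)⁻¹ = adj(I−A) / det(I−A) ≈
  [   1.6456     0.6751     0.4008]
  [   0.7173     1.4909     0.2602]
  [   0.6751     0.6188     1.6174]
Δx = (I − A)⁻¹ Δd with Δd having +80 in the Coal component and 0 elsewhere.
So Δx_3 = L_31 · (+80), where L_31 = adj(I−A)_31 / det(I−A) = 0.2400 / 0.3555.
Δx_3 = 0.2400 × (+80) / 0.3555 = 19.20 / 0.3555 ≈ 54.008.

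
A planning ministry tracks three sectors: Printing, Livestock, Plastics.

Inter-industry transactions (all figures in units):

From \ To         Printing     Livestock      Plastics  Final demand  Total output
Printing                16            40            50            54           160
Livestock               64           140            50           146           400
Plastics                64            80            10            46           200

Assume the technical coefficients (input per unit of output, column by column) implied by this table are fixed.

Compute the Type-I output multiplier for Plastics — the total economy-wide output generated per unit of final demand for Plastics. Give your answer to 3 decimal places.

m_3 = 2.799

Technical coefficients a_ij = z_ij / X_j:
  a_11 = 16/160 = 0.10, a_21 = 64/160 = 0.40, a_31 = 64/160 = 0.40
  a_12 = 40/400 = 0.10, a_22 = 140/400 = 0.35, a_32 = 80/400 = 0.20
  a_13 = 50/200 = 0.25, a_23 = 50/200 = 0.25, a_33 = 10/200 = 0.05
I − A =
  [   0.90    -0.10    -0.25]
  [  -0.40     0.65    -0.25]
  [  -0.40    -0.20     0.95]
Cofactors of I−A, C_ij = (−1)^(i+j)·(minor ij) (rows/columns in the sector order above):
  C_11 = (0.65)(0.95) − (-0.25)(-0.20) = 0.5675
  C_12 = −[(-0.40)(0.95) − (-0.25)(-0.40)] = 0.4800
  C_13 = (-0.40)(-0.20) − (0.65)(-0.40) = 0.3400
  C_21 = −[(-0.10)(0.95) − (-0.25)(-0.20)] = 0.1450
  C_22 = (0.90)(0.95) − (-0.25)(-0.40) = 0.7550
  C_23 = −[(0.90)(-0.20) − (-0.10)(-0.40)] = 0.2200
  C_31 = (-0.10)(-0.25) − (-0.25)(0.65) = 0.1875
  C_32 = −[(0.90)(-0.25) − (-0.25)(-0.40)] = 0.3250
  C_33 = (0.90)(0.65) − (-0.10)(-0.40) = 0.5450
det(I−A) = Σ_j (I−A)_1j·C_1j = (0.90)(0.5675) + (-0.10)(0.4800) + (-0.25)(0.3400) = 0.37775
adj(I−A) = Cᵀ =
  [ 0.5675   0.1450   0.1875]
  [ 0.4800   0.7550   0.3250]
  [ 0.3400   0.2200   0.5450]
(I − A)⁻¹ = adj(I−A) / det(I−A) ≈
  [   1.5023     0.3839     0.4964]
  [   1.2707     1.9987     0.8604]
  [   0.9001     0.5824     1.4428]
The output multiplier for sector j is the column-j sum of the Leontief inverse (I − A)⁻¹ = adj(I−A) / det(I−A).
Column 3 of adj(I−A): (0.1875, 0.3250, 0.5450); det(I−A) = 0.37775.
m_3 = (0.1875 + 0.3250 + 0.5450) / 0.37775 = 1.0575 / 0.37775 ≈ 2.799.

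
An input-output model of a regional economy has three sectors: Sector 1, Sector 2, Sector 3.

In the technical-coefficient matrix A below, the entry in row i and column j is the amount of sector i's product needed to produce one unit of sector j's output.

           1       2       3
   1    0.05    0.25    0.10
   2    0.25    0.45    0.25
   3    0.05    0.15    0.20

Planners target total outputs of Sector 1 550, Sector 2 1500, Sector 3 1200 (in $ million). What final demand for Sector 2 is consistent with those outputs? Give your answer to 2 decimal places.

d_2 = 387.50

I − A =
  [   0.95    -0.25    -0.10]
  [  -0.25     0.55    -0.25]
  [  -0.05    -0.15     0.80]
d = (I − A) x:
  d_1 = (+0.95)·550 + (-0.25)·1500 + (-0.10)·1200 = 27.50
  d_2 = (-0.25)·550 + (+0.55)·1500 + (-0.25)·1200 = 387.50
  d_3 = (-0.05)·550 + (-0.15)·1500 + (+0.80)·1200 = 707.50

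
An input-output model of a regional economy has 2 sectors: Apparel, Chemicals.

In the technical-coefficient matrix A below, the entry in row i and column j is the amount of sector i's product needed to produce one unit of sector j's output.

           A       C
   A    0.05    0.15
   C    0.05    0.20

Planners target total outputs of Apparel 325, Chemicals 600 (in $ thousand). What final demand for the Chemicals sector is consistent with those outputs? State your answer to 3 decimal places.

d_C = 463.750

I − A =
  [   0.95    -0.15]
  [  -0.05     0.80]
d = (I − A) x:
  d_A = (+0.95)·325 + (-0.15)·600 = 218.750
  d_C = (-0.05)·325 + (+0.80)·600 = 463.750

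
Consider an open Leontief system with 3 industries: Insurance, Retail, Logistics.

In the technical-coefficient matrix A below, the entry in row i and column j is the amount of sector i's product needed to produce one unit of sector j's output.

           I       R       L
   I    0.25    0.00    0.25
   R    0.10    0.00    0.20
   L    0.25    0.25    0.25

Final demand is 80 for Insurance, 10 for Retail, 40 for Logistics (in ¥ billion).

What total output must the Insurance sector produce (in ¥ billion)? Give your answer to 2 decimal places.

x_I = 146.03

I − A =
  [   0.75     0.00    -0.25]
  [  -0.10     1.00    -0.20]
  [  -0.25    -0.25     0.75]
Cofactors of I−A, C_ij = (−1)^(i+j)·(minor ij) (rows/columns in the sector order above):
  C_11 = (1.00)(0.75) − (-0.20)(-0.25) = 0.7000
  C_12 = −[(-0.10)(0.75) − (-0.20)(-0.25)] = 0.1250
  C_13 = (-0.10)(-0.25) − (1.00)(-0.25) = 0.2750
  C_21 = −[(0.00)(0.75) − (-0.25)(-0.25)] = 0.0625
  C_22 = (0.75)(0.75) − (-0.25)(-0.25) = 0.5000
  C_23 = −[(0.75)(-0.25) − (0.00)(-0.25)] = 0.1875
  C_31 = (0.00)(-0.20) − (-0.25)(1.00) = 0.2500
  C_32 = −[(0.75)(-0.20) − (-0.25)(-0.10)] = 0.1750
  C_33 = (0.75)(1.00) − (0.00)(-0.10) = 0.7500
det(I−A) = Σ_j (I−A)_1j·C_1j = (0.75)(0.7000) + (0.00)(0.1250) + (-0.25)(0.2750) = 0.45625
adj(I−A) = Cᵀ =
  [ 0.7000   0.0625   0.2500]
  [ 0.1250   0.5000   0.1750]
  [ 0.2750   0.1875   0.7500]
(I − A)⁻¹ = adj(I−A) / det(I−A) ≈
  [   1.5342     0.1370     0.5479]
  [   0.2740     1.0959     0.3836]
  [   0.6027     0.4110     1.6438]
x = (I − A)⁻¹ d = adj(I−A)·d / det(I−A), with det(I−A) = 0.45625:
  x_I = (0.7000·80 + 0.0625·10 + 0.2500·40) / 0.45625 = 66.625 / 0.45625 ≈ 146.03
  x_R = (0.1250·80 + 0.5000·10 + 0.1750·40) / 0.45625 = 22.00 / 0.45625 ≈ 48.22
  x_L = (0.2750·80 + 0.1875·10 + 0.7500·40) / 0.45625 = 53.875 / 0.45625 ≈ 118.08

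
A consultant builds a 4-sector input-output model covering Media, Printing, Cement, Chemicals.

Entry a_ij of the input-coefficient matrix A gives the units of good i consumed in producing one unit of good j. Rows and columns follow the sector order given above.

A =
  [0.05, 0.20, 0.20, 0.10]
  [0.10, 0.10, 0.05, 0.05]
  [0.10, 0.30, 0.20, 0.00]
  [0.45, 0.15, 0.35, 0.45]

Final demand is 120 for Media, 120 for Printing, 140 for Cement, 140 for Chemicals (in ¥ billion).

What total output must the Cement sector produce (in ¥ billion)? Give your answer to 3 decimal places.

x_3 = 300.342

I − A =
  [   0.95    -0.20    -0.20    -0.10]
  [  -0.10     0.90    -0.05    -0.05]
  [  -0.10    -0.30     0.80     0.00]
  [  -0.45    -0.15    -0.35     0.55]
Compute the cofactors C_ij = (−1)^(i+j)·(3×3 minor ij) of I−A; the adjugate is their transpose:
adj(I−A) = Cᵀ =
  [ 0.376500   0.143500   0.138750   0.081500]
  [ 0.066500   0.367500   0.059500   0.045500]
  [ 0.072000   0.155750   0.405625   0.027250]
  [ 0.372000   0.316750   0.387875   0.628750]
det(I−A) = Σ_j (I−A)_1j·C_1j = (0.95)(0.376500) + (-0.20)(0.066500) + (-0.20)(0.072000) + (-0.10)(0.372000) = 0.292775
(I − A)⁻¹ = adj(I−A) / det(I−A) ≈
  [   1.2860     0.4901     0.4739     0.2784]
  [   0.2271     1.2552     0.2032     0.1554]
  [   0.2459     0.5320     1.3854     0.0931]
  [   1.2706     1.0819     1.3248     2.1476]
x = (I − A)⁻¹ d = adj(I−A)·d / det(I−A), with det(I−A) = 0.292775:
  x_1 = (0.376500·120 + 0.143500·120 + 0.138750·140 + 0.081500·140) / 0.292775 = 93.235 / 0.292775 ≈ 318.453
  x_2 = (0.066500·120 + 0.367500·120 + 0.059500·140 + 0.045500·140) / 0.292775 = 66.78 / 0.292775 ≈ 228.093
  x_3 = (0.072000·120 + 0.155750·120 + 0.405625·140 + 0.027250·140) / 0.292775 = 87.9325 / 0.292775 ≈ 300.342
  x_4 = (0.372000·120 + 0.316750·120 + 0.387875·140 + 0.628750·140) / 0.292775 = 224.9775 / 0.292775 ≈ 768.431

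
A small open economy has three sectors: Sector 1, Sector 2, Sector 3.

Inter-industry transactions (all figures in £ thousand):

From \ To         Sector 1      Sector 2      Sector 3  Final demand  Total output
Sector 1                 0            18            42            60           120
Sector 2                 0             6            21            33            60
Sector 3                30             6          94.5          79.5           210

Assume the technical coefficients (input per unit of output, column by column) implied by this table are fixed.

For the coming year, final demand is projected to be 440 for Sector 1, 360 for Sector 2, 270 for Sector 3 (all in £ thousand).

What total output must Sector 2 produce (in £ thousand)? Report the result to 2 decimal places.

x_2 = 504.05

Technical coefficients a_ij = z_ij / X_j:
  a_11 = 0/120 = 0.00, a_21 = 0/120 = 0.00, a_31 = 30/120 = 0.25
  a_12 = 18/60 = 0.30, a_22 = 6/60 = 0.10, a_32 = 6/60 = 0.10
  a_13 = 42/210 = 0.20, a_23 = 21/210 = 0.10, a_33 = 94.5/210 = 0.45
I − A =
  [   1.00    -0.30    -0.20]
  [   0.00     0.90    -0.10]
  [  -0.25    -0.10     0.55]
Cofactors of I−A, C_ij = (−1)^(i+j)·(minor ij) (rows/columns in the sector order above):
  C_11 = (0.90)(0.55) − (-0.10)(-0.10) = 0.4850
  C_12 = −[(0.00)(0.55) − (-0.10)(-0.25)] = 0.0250
  C_13 = (0.00)(-0.10) − (0.90)(-0.25) = 0.2250
  C_21 = −[(-0.30)(0.55) − (-0.20)(-0.10)] = 0.1850
  C_22 = (1.00)(0.55) − (-0.20)(-0.25) = 0.5000
  C_23 = −[(1.00)(-0.10) − (-0.30)(-0.25)] = 0.1750
  C_31 = (-0.30)(-0.10) − (-0.20)(0.90) = 0.2100
  C_32 = −[(1.00)(-0.10) − (-0.20)(0.00)] = 0.1000
  C_33 = (1.00)(0.90) − (-0.30)(0.00) = 0.9000
det(I−A) = Σ_j (I−A)_1j·C_1j = (1.00)(0.4850) + (-0.30)(0.0250) + (-0.20)(0.2250) = 0.4325
adj(I−A) = Cᵀ =
  [ 0.4850   0.1850   0.2100]
  [ 0.0250   0.5000   0.1000]
  [ 0.2250   0.1750   0.9000]
(I − A)⁻¹ = adj(I−A) / det(I−A) ≈
  [   1.1214     0.4277     0.4855]
  [   0.0578     1.1561     0.2312]
  [   0.5202     0.4046     2.0809]
x = (I − A)⁻¹ d = adj(I−A)·d / det(I−A), with det(I−A) = 0.4325:
  x_1 = (0.4850·440 + 0.1850·360 + 0.2100·270) / 0.4325 = 336.70 / 0.4325 ≈ 778.50
  x_2 = (0.0250·440 + 0.5000·360 + 0.1000·270) / 0.4325 = 218.00 / 0.4325 ≈ 504.05
  x_3 = (0.2250·440 + 0.1750·360 + 0.9000·270) / 0.4325 = 405.00 / 0.4325 ≈ 936.42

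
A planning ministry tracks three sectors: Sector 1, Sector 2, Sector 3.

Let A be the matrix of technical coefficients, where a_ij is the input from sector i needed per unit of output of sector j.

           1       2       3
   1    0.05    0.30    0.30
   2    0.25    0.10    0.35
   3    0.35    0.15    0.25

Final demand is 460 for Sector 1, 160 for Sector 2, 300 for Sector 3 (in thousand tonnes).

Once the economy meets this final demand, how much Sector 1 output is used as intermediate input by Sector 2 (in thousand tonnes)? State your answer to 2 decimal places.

z_12 = 276.64

I − A =
  [   0.95    -0.30    -0.30]
  [  -0.25     0.90    -0.35]
  [  -0.35    -0.15     0.75]
Cofactors of I−A, C_ij = (−1)^(i+j)·(minor ij) (rows/columns in the sector order above):
  C_11 = (0.90)(0.75) − (-0.35)(-0.15) = 0.6225
  C_12 = −[(-0.25)(0.75) − (-0.35)(-0.35)] = 0.3100
  C_13 = (-0.25)(-0.15) − (0.90)(-0.35) = 0.3525
  C_21 = −[(-0.30)(0.75) − (-0.30)(-0.15)] = 0.2700
  C_22 = (0.95)(0.75) − (-0.30)(-0.35) = 0.6075
  C_23 = −[(0.95)(-0.15) − (-0.30)(-0.35)] = 0.2475
  C_31 = (-0.30)(-0.35) − (-0.30)(0.90) = 0.3750
  C_32 = −[(0.95)(-0.35) − (-0.30)(-0.25)] = 0.4075
  C_33 = (0.95)(0.90) − (-0.30)(-0.25) = 0.7800
det(I−A) = Σ_j (I−A)_1j·C_1j = (0.95)(0.6225) + (-0.30)(0.3100) + (-0.30)(0.3525) = 0.392625
adj(I−A) = Cᵀ =
  [ 0.6225   0.2700   0.3750]
  [ 0.3100   0.6075   0.4075]
  [ 0.3525   0.2475   0.7800]
(I − A)⁻¹ = adj(I−A) / det(I−A) ≈
  [   1.5855     0.6877     0.9551]
  [   0.7896     1.5473     1.0379]
  [   0.8978     0.6304     1.9866]
First solve x = (I − A)⁻¹ d = adj(I−A)·d / det(I−A); in particular x_2 = (0.3100·460 + 0.6075·160 + 0.4075·300) / 0.392625 = 362.05 / 0.392625 ≈ 922.1267.
Intermediate flow from 1 to 2: z_12 = a_12 · x_2 = 0.30 × 362.05 / 0.392625 = 108.615 / 0.392625 ≈ 276.64.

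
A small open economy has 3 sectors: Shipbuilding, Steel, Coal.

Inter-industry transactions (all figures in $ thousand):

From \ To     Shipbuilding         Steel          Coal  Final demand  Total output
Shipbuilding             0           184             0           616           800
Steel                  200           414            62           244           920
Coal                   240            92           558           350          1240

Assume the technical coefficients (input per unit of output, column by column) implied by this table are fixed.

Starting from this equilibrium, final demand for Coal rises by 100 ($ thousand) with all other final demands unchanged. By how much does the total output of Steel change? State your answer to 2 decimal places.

Δx_2 = 18.73

Technical coefficients a_ij = z_ij / X_j:
  a_11 = 0/800 = 0.00, a_21 = 200/800 = 0.25, a_31 = 240/800 = 0.30
  a_12 = 184/920 = 0.20, a_22 = 414/920 = 0.45, a_32 = 92/920 = 0.10
  a_13 = 0/1240 = 0.00, a_23 = 62/1240 = 0.05, a_33 = 558/1240 = 0.45
I − A =
  [   1.00    -0.20     0.00]
  [  -0.25     0.55    -0.05]
  [  -0.30    -0.10     0.55]
Cofactors of I−A, C_ij = (−1)^(i+j)·(minor ij) (rows/columns in the sector order above):
  C_11 = (0.55)(0.55) − (-0.05)(-0.10) = 0.2975
  C_12 = −[(-0.25)(0.55) − (-0.05)(-0.30)] = 0.1525
  C_13 = (-0.25)(-0.10) − (0.55)(-0.30) = 0.1900
  C_21 = −[(-0.20)(0.55) − (0.00)(-0.10)] = 0.1100
  C_22 = (1.00)(0.55) − (0.00)(-0.30) = 0.5500
  C_23 = −[(1.00)(-0.10) − (-0.20)(-0.30)] = 0.1600
  C_31 = (-0.20)(-0.05) − (0.00)(0.55) = 0.0100
  C_32 = −[(1.00)(-0.05) − (0.00)(-0.25)] = 0.0500
  C_33 = (1.00)(0.55) − (-0.20)(-0.25) = 0.5000
det(I−A) = Σ_j (I−A)_1j·C_1j = (1.00)(0.2975) + (-0.20)(0.1525) + (0.00)(0.1900) = 0.2670
adj(I−A) = Cᵀ =
  [ 0.2975   0.1100   0.0100]
  [ 0.1525   0.5500   0.0500]
  [ 0.1900   0.1600   0.5000]
(I − A)⁻¹ = adj(I−A) / det(I−A) ≈
  [   1.1142     0.4120     0.0375]
  [   0.5712     2.0599     0.1873]
  [   0.7116     0.5993     1.8727]
Δx = (I − A)⁻¹ Δd with Δd having +100 in the Coal component and 0 elsewhere.
So Δx_2 = L_23 · (+100), where L_23 = adj(I−A)_23 / det(I−A) = 0.0500 / 0.2670.
Δx_2 = 0.0500 × (+100) / 0.2670 = 5.00 / 0.2670 ≈ 18.73.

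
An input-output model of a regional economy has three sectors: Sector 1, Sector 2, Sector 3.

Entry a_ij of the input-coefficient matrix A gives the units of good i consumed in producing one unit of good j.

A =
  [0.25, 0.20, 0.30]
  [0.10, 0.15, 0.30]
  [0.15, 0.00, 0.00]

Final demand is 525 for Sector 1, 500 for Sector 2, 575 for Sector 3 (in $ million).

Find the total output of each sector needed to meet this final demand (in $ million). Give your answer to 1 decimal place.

I − A =
  [   0.75    -0.20    -0.30]
  [  -0.10     0.85    -0.30]
  [  -0.15     0.00     1.00]
Cofactors of I−A, C_ij = (−1)^(i+j)·(minor ij) (rows/columns in the sector order above):
  C_11 = (0.85)(1.00) − (-0.30)(0.00) = 0.8500
  C_12 = −[(-0.10)(1.00) − (-0.30)(-0.15)] = 0.1450
  C_13 = (-0.10)(0.00) − (0.85)(-0.15) = 0.1275
  C_21 = −[(-0.20)(1.00) − (-0.30)(0.00)] = 0.2000
  C_22 = (0.75)(1.00) − (-0.30)(-0.15) = 0.7050
  C_23 = −[(0.75)(0.00) − (-0.20)(-0.15)] = 0.0300
  C_31 = (-0.20)(-0.30) − (-0.30)(0.85) = 0.3150
  C_32 = −[(0.75)(-0.30) − (-0.30)(-0.10)] = 0.2550
  C_33 = (0.75)(0.85) − (-0.20)(-0.10) = 0.6175
det(I−A) = Σ_j (I−A)_1j·C_1j = (0.75)(0.8500) + (-0.20)(0.1450) + (-0.30)(0.1275) = 0.57025
adj(I−A) = Cᵀ =
  [ 0.8500   0.2000   0.3150]
  [ 0.1450   0.7050   0.2550]
  [ 0.1275   0.0300   0.6175]
(I − A)⁻¹ = adj(I−A) / det(I−A) ≈
  [   1.4906     0.3507     0.5524]
  [   0.2543     1.2363     0.4472]
  [   0.2236     0.0526     1.0829]
x = (I − A)⁻¹ d = adj(I−A)·d / det(I−A), with det(I−A) = 0.57025:
  x_1 = (0.8500·525 + 0.2000·500 + 0.3150·575) / 0.57025 = 727.375 / 0.57025 ≈ 1275.5
  x_2 = (0.1450·525 + 0.7050·500 + 0.2550·575) / 0.57025 = 575.25 / 0.57025 ≈ 1008.8
  x_3 = (0.1275·525 + 0.0300·500 + 0.6175·575) / 0.57025 = 437.00 / 0.57025 ≈ 766.3

x_1 = 1275.5, x_2 = 1008.8, x_3 = 766.3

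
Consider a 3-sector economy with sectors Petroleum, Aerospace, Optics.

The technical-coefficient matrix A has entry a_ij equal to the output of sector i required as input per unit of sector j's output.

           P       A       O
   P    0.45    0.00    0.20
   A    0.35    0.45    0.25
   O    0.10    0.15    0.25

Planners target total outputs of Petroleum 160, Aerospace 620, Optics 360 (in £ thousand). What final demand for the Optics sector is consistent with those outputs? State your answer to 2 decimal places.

I − A =
  [   0.55     0.00    -0.20]
  [  -0.35     0.55    -0.25]
  [  -0.10    -0.15     0.75]
d = (I − A) x:
  d_P = (+0.55)·160 + (+0.00)·620 + (-0.20)·360 = 16.00
  d_A = (-0.35)·160 + (+0.55)·620 + (-0.25)·360 = 195.00
  d_O = (-0.10)·160 + (-0.15)·620 + (+0.75)·360 = 161.00

d_O = 161.00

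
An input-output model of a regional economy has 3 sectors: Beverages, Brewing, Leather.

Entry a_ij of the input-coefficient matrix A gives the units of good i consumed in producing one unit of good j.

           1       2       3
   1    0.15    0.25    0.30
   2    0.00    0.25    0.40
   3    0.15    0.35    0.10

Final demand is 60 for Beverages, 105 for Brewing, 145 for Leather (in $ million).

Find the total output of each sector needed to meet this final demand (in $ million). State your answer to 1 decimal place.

x_1 = 280.5, x_2 = 316.5, x_3 = 330.9

I − A =
  [   0.85    -0.25    -0.30]
  [   0.00     0.75    -0.40]
  [  -0.15    -0.35     0.90]
Cofactors of I−A, C_ij = (−1)^(i+j)·(minor ij) (rows/columns in the sector order above):
  C_11 = (0.75)(0.90) − (-0.40)(-0.35) = 0.5350
  C_12 = −[(0.00)(0.90) − (-0.40)(-0.15)] = 0.0600
  C_13 = (0.00)(-0.35) − (0.75)(-0.15) = 0.1125
  C_21 = −[(-0.25)(0.90) − (-0.30)(-0.35)] = 0.3300
  C_22 = (0.85)(0.90) − (-0.30)(-0.15) = 0.7200
  C_23 = −[(0.85)(-0.35) − (-0.25)(-0.15)] = 0.3350
  C_31 = (-0.25)(-0.40) − (-0.30)(0.75) = 0.3250
  C_32 = −[(0.85)(-0.40) − (-0.30)(0.00)] = 0.3400
  C_33 = (0.85)(0.75) − (-0.25)(0.00) = 0.6375
det(I−A) = Σ_j (I−A)_1j·C_1j = (0.85)(0.5350) + (-0.25)(0.0600) + (-0.30)(0.1125) = 0.4060
adj(I−A) = Cᵀ =
  [ 0.5350   0.3300   0.3250]
  [ 0.0600   0.7200   0.3400]
  [ 0.1125   0.3350   0.6375]
(I − A)⁻¹ = adj(I−A) / det(I−A) ≈
  [   1.3177     0.8128     0.8005]
  [   0.1478     1.7734     0.8374]
  [   0.2771     0.8251     1.5702]
x = (I − A)⁻¹ d = adj(I−A)·d / det(I−A), with det(I−A) = 0.4060:
  x_1 = (0.5350·60 + 0.3300·105 + 0.3250·145) / 0.4060 = 113.875 / 0.4060 ≈ 280.5
  x_2 = (0.0600·60 + 0.7200·105 + 0.3400·145) / 0.4060 = 128.50 / 0.4060 ≈ 316.5
  x_3 = (0.1125·60 + 0.3350·105 + 0.6375·145) / 0.4060 = 134.3625 / 0.4060 ≈ 330.9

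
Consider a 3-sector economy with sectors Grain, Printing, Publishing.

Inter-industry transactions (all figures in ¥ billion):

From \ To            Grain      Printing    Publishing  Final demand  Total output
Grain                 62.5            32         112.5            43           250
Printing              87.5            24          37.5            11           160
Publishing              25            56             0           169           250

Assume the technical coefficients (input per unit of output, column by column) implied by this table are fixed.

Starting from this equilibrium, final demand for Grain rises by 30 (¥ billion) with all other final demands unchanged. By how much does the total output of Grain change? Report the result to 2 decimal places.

Technical coefficients a_ij = z_ij / X_j:
  a_11 = 62.5/250 = 0.25, a_21 = 87.5/250 = 0.35, a_31 = 25/250 = 0.10
  a_12 = 32/160 = 0.20, a_22 = 24/160 = 0.15, a_32 = 56/160 = 0.35
  a_13 = 112.5/250 = 0.45, a_23 = 37.5/250 = 0.15, a_33 = 0/250 = 0.00
I − A =
  [   0.75    -0.20    -0.45]
  [  -0.35     0.85    -0.15]
  [  -0.10    -0.35     1.00]
Cofactors of I−A, C_ij = (−1)^(i+j)·(minor ij) (rows/columns in the sector order above):
  C_11 = (0.85)(1.00) − (-0.15)(-0.35) = 0.7975
  C_12 = −[(-0.35)(1.00) − (-0.15)(-0.10)] = 0.3650
  C_13 = (-0.35)(-0.35) − (0.85)(-0.10) = 0.2075
  C_21 = −[(-0.20)(1.00) − (-0.45)(-0.35)] = 0.3575
  C_22 = (0.75)(1.00) − (-0.45)(-0.10) = 0.7050
  C_23 = −[(0.75)(-0.35) − (-0.20)(-0.10)] = 0.2825
  C_31 = (-0.20)(-0.15) − (-0.45)(0.85) = 0.4125
  C_32 = −[(0.75)(-0.15) − (-0.45)(-0.35)] = 0.2700
  C_33 = (0.75)(0.85) − (-0.20)(-0.35) = 0.5675
det(I−A) = Σ_j (I−A)_1j·C_1j = (0.75)(0.7975) + (-0.20)(0.3650) + (-0.45)(0.2075) = 0.43175
adj(I−A) = Cᵀ =
  [ 0.7975   0.3575   0.4125]
  [ 0.3650   0.7050   0.2700]
  [ 0.2075   0.2825   0.5675]
(I − A)⁻¹ = adj(I−A) / det(I−A) ≈
  [   1.8471     0.8280     0.9554]
  [   0.8454     1.6329     0.6254]
  [   0.4806     0.6543     1.3144]
Δx = (I − A)⁻¹ Δd with Δd having +30 in the Grain component and 0 elsewhere.
So Δx_1 = L_11 · (+30), where L_11 = adj(I−A)_11 / det(I−A) = 0.7975 / 0.43175.
Δx_1 = 0.7975 × (+30) / 0.43175 = 23.925 / 0.43175 ≈ 55.41.

Δx_1 = 55.41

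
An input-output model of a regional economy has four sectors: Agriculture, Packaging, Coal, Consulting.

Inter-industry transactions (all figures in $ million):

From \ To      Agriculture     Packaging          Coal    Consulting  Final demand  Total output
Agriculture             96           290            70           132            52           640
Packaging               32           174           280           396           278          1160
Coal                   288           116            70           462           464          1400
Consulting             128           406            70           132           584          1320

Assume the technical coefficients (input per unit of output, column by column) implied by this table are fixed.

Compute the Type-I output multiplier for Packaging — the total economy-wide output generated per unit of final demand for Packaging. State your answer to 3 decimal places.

m_2 = 4.001

Technical coefficients a_ij = z_ij / X_j:
  a_11 = 96/640 = 0.15, a_21 = 32/640 = 0.05, a_31 = 288/640 = 0.45, a_41 = 128/640 = 0.20
  a_12 = 290/1160 = 0.25, a_22 = 174/1160 = 0.15, a_32 = 116/1160 = 0.10, a_42 = 406/1160 = 0.35
  a_13 = 70/1400 = 0.05, a_23 = 280/1400 = 0.20, a_33 = 70/1400 = 0.05, a_43 = 70/1400 = 0.05
  a_14 = 132/1320 = 0.10, a_24 = 396/1320 = 0.30, a_34 = 462/1320 = 0.35, a_44 = 132/1320 = 0.10
I − A =
  [   0.85    -0.25    -0.05    -0.10]
  [  -0.05     0.85    -0.20    -0.30]
  [  -0.45    -0.10     0.95    -0.35]
  [  -0.20    -0.35    -0.05     0.90]
Compute the cofactors C_ij = (−1)^(i+j)·(3×3 minor ij) of I−A; the adjugate is their transpose:
adj(I−A) = Cᵀ =
  [ 0.568125   0.253750   0.093000   0.183875]
  [ 0.200625   0.666875   0.167250   0.309625]
  [ 0.373125   0.313125   0.516000   0.346500]
  [ 0.225000   0.333125   0.114375   0.615625]
det(I−A) = Σ_j (I−A)_1j·C_1j = (0.85)(0.568125) + (-0.25)(0.200625) + (-0.05)(0.373125) + (-0.10)(0.225000) = 0.39159375
(I − A)⁻¹ = adj(I−A) / det(I−A) ≈
  [   1.4508     0.6480     0.2375     0.4696]
  [   0.5123     1.7030     0.4271     0.7907]
  [   0.9528     0.7996     1.3177     0.8848]
  [   0.5746     0.8507     0.2921     1.5721]
The output multiplier for sector j is the column-j sum of the Leontief inverse (I − A)⁻¹ = adj(I−A) / det(I−A).
Column 2 of adj(I−A): (0.253750, 0.666875, 0.313125, 0.333125); det(I−A) = 0.39159375.
m_2 = (0.253750 + 0.666875 + 0.313125 + 0.333125) / 0.39159375 = 1.566875 / 0.39159375 ≈ 4.001.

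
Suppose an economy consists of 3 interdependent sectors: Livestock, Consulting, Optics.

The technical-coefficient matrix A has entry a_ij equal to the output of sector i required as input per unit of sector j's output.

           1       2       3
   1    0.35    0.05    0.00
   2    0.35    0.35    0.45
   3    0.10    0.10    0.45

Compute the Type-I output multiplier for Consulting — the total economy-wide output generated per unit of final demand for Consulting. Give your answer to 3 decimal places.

m_2 = 2.379

I − A =
  [   0.65    -0.05     0.00]
  [  -0.35     0.65    -0.45]
  [  -0.10    -0.10     0.55]
Cofactors of I−A, C_ij = (−1)^(i+j)·(minor ij) (rows/columns in the sector order above):
  C_11 = (0.65)(0.55) − (-0.45)(-0.10) = 0.3125
  C_12 = −[(-0.35)(0.55) − (-0.45)(-0.10)] = 0.2375
  C_13 = (-0.35)(-0.10) − (0.65)(-0.10) = 0.1000
  C_21 = −[(-0.05)(0.55) − (0.00)(-0.10)] = 0.0275
  C_22 = (0.65)(0.55) − (0.00)(-0.10) = 0.3575
  C_23 = −[(0.65)(-0.10) − (-0.05)(-0.10)] = 0.0700
  C_31 = (-0.05)(-0.45) − (0.00)(0.65) = 0.0225
  C_32 = −[(0.65)(-0.45) − (0.00)(-0.35)] = 0.2925
  C_33 = (0.65)(0.65) − (-0.05)(-0.35) = 0.4050
det(I−A) = Σ_j (I−A)_1j·C_1j = (0.65)(0.3125) + (-0.05)(0.2375) + (0.00)(0.1000) = 0.19125
adj(I−A) = Cᵀ =
  [ 0.3125   0.0275   0.0225]
  [ 0.2375   0.3575   0.2925]
  [ 0.1000   0.0700   0.4050]
(I − A)⁻¹ = adj(I−A) / det(I−A) ≈
  [   1.6340     0.1438     0.1176]
  [   1.2418     1.8693     1.5294]
  [   0.5229     0.3660     2.1176]
The output multiplier for sector j is the column-j sum of the Leontief inverse (I − A)⁻¹ = adj(I−A) / det(I−A).
Column 2 of adj(I−A): (0.0275, 0.3575, 0.0700); det(I−A) = 0.19125.
m_2 = (0.0275 + 0.3575 + 0.0700) / 0.19125 = 0.455 / 0.19125 ≈ 2.379.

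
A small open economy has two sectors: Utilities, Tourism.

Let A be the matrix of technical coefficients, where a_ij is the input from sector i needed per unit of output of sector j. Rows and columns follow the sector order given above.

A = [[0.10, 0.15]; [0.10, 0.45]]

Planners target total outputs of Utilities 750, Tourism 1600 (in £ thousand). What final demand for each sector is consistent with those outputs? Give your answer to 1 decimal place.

d_1 = 435.0, d_2 = 805.0

I − A =
  [   0.90    -0.15]
  [  -0.10     0.55]
d = (I − A) x:
  d_1 = (+0.90)·750 + (-0.15)·1600 = 435.0
  d_2 = (-0.10)·750 + (+0.55)·1600 = 805.0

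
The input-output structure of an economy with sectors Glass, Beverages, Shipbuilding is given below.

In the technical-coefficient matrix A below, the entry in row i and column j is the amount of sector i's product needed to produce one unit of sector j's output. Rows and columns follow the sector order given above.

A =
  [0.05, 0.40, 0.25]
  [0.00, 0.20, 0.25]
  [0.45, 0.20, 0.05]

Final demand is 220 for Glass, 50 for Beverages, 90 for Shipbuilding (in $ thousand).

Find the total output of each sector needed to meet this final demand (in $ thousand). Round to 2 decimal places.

x_G = 379.43, x_B = 158.71, x_S = 307.88

I − A =
  [   0.95    -0.40    -0.25]
  [   0.00     0.80    -0.25]
  [  -0.45    -0.20     0.95]
Cofactors of I−A, C_ij = (−1)^(i+j)·(minor ij) (rows/columns in the sector order above):
  C_11 = (0.80)(0.95) − (-0.25)(-0.20) = 0.7100
  C_12 = −[(0.00)(0.95) − (-0.25)(-0.45)] = 0.1125
  C_13 = (0.00)(-0.20) − (0.80)(-0.45) = 0.3600
  C_21 = −[(-0.40)(0.95) − (-0.25)(-0.20)] = 0.4300
  C_22 = (0.95)(0.95) − (-0.25)(-0.45) = 0.7900
  C_23 = −[(0.95)(-0.20) − (-0.40)(-0.45)] = 0.3700
  C_31 = (-0.40)(-0.25) − (-0.25)(0.80) = 0.3000
  C_32 = −[(0.95)(-0.25) − (-0.25)(0.00)] = 0.2375
  C_33 = (0.95)(0.80) − (-0.40)(0.00) = 0.7600
det(I−A) = Σ_j (I−A)_1j·C_1j = (0.95)(0.7100) + (-0.40)(0.1125) + (-0.25)(0.3600) = 0.5395
adj(I−A) = Cᵀ =
  [ 0.7100   0.4300   0.3000]
  [ 0.1125   0.7900   0.2375]
  [ 0.3600   0.3700   0.7600]
(I − A)⁻¹ = adj(I−A) / det(I−A) ≈
  [   1.3160     0.7970     0.5561]
  [   0.2085     1.4643     0.4402]
  [   0.6673     0.6858     1.4087]
x = (I − A)⁻¹ d = adj(I−A)·d / det(I−A), with det(I−A) = 0.5395:
  x_G = (0.7100·220 + 0.4300·50 + 0.3000·90) / 0.5395 = 204.70 / 0.5395 ≈ 379.43
  x_B = (0.1125·220 + 0.7900·50 + 0.2375·90) / 0.5395 = 85.625 / 0.5395 ≈ 158.71
  x_S = (0.3600·220 + 0.3700·50 + 0.7600·90) / 0.5395 = 166.10 / 0.5395 ≈ 307.88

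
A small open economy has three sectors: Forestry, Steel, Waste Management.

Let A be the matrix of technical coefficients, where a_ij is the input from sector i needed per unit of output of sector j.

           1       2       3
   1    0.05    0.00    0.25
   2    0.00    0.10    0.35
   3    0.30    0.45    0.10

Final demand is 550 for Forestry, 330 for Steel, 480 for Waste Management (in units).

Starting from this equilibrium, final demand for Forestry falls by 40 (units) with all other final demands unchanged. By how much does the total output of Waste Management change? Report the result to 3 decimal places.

I − A =
  [   0.95     0.00    -0.25]
  [   0.00     0.90    -0.35]
  [  -0.30    -0.45     0.90]
Cofactors of I−A, C_ij = (−1)^(i+j)·(minor ij) (rows/columns in the sector order above):
  C_11 = (0.90)(0.90) − (-0.35)(-0.45) = 0.6525
  C_12 = −[(0.00)(0.90) − (-0.35)(-0.30)] = 0.1050
  C_13 = (0.00)(-0.45) − (0.90)(-0.30) = 0.2700
  C_21 = −[(0.00)(0.90) − (-0.25)(-0.45)] = 0.1125
  C_22 = (0.95)(0.90) − (-0.25)(-0.30) = 0.7800
  C_23 = −[(0.95)(-0.45) − (0.00)(-0.30)] = 0.4275
  C_31 = (0.00)(-0.35) − (-0.25)(0.90) = 0.2250
  C_32 = −[(0.95)(-0.35) − (-0.25)(0.00)] = 0.3325
  C_33 = (0.95)(0.90) − (0.00)(0.00) = 0.8550
det(I−A) = Σ_j (I−A)_1j·C_1j = (0.95)(0.6525) + (0.00)(0.1050) + (-0.25)(0.2700) = 0.552375
adj(I−A) = Cᵀ =
  [ 0.6525   0.1125   0.2250]
  [ 0.1050   0.7800   0.3325]
  [ 0.2700   0.4275   0.8550]
(I − A)⁻¹ = adj(I−A) / det(I−A) ≈
  [   1.1813     0.2037     0.4073]
  [   0.1901     1.4121     0.6019]
  [   0.4888     0.7739     1.5479]
Δx = (I − A)⁻¹ Δd with Δd having -40 in the Forestry component and 0 elsewhere.
So Δx_3 = L_31 · (-40), where L_31 = adj(I−A)_31 / det(I−A) = 0.2700 / 0.552375.
Δx_3 = 0.2700 × (-40) / 0.552375 = -10.80 / 0.552375 ≈ -19.552.

Δx_3 = -19.552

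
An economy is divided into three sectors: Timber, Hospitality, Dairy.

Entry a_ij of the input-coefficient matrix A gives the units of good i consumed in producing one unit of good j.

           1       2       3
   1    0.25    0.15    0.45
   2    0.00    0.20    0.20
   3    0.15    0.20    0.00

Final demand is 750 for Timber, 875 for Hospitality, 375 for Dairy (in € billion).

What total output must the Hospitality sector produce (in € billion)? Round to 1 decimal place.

I − A =
  [   0.75    -0.15    -0.45]
  [   0.00     0.80    -0.20]
  [  -0.15    -0.20     1.00]
Cofactors of I−A, C_ij = (−1)^(i+j)·(minor ij) (rows/columns in the sector order above):
  C_11 = (0.80)(1.00) − (-0.20)(-0.20) = 0.7600
  C_12 = −[(0.00)(1.00) − (-0.20)(-0.15)] = 0.0300
  C_13 = (0.00)(-0.20) − (0.80)(-0.15) = 0.1200
  C_21 = −[(-0.15)(1.00) − (-0.45)(-0.20)] = 0.2400
  C_22 = (0.75)(1.00) − (-0.45)(-0.15) = 0.6825
  C_23 = −[(0.75)(-0.20) − (-0.15)(-0.15)] = 0.1725
  C_31 = (-0.15)(-0.20) − (-0.45)(0.80) = 0.3900
  C_32 = −[(0.75)(-0.20) − (-0.45)(0.00)] = 0.1500
  C_33 = (0.75)(0.80) − (-0.15)(0.00) = 0.6000
det(I−A) = Σ_j (I−A)_1j·C_1j = (0.75)(0.7600) + (-0.15)(0.0300) + (-0.45)(0.1200) = 0.5115
adj(I−A) = Cᵀ =
  [ 0.7600   0.2400   0.3900]
  [ 0.0300   0.6825   0.1500]
  [ 0.1200   0.1725   0.6000]
(I − A)⁻¹ = adj(I−A) / det(I−A) ≈
  [   1.4858     0.4692     0.7625]
  [   0.0587     1.3343     0.2933]
  [   0.2346     0.3372     1.1730]
x = (I − A)⁻¹ d = adj(I−A)·d / det(I−A), with det(I−A) = 0.5115:
  x_1 = (0.7600·750 + 0.2400·875 + 0.3900·375) / 0.5115 = 926.25 / 0.5115 ≈ 1810.9
  x_2 = (0.0300·750 + 0.6825·875 + 0.1500·375) / 0.5115 = 675.9375 / 0.5115 ≈ 1321.5
  x_3 = (0.1200·750 + 0.1725·875 + 0.6000·375) / 0.5115 = 465.9375 / 0.5115 ≈ 910.9

x_2 = 1321.5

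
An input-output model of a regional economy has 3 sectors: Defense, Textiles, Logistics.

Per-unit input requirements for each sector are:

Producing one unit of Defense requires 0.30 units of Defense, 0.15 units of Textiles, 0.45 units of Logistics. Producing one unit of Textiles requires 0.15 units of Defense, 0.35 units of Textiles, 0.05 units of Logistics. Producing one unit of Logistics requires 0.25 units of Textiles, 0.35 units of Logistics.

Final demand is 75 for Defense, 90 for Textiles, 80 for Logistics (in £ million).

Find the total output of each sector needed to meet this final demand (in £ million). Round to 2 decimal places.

x_D = 166.44, x_T = 276.71, x_L = 259.59

I − A =
  [   0.70    -0.15     0.00]
  [  -0.15     0.65    -0.25]
  [  -0.45    -0.05     0.65]
Cofactors of I−A, C_ij = (−1)^(i+j)·(minor ij) (rows/columns in the sector order above):
  C_11 = (0.65)(0.65) − (-0.25)(-0.05) = 0.4100
  C_12 = −[(-0.15)(0.65) − (-0.25)(-0.45)] = 0.2100
  C_13 = (-0.15)(-0.05) − (0.65)(-0.45) = 0.3000
  C_21 = −[(-0.15)(0.65) − (0.00)(-0.05)] = 0.0975
  C_22 = (0.70)(0.65) − (0.00)(-0.45) = 0.4550
  C_23 = −[(0.70)(-0.05) − (-0.15)(-0.45)] = 0.1025
  C_31 = (-0.15)(-0.25) − (0.00)(0.65) = 0.0375
  C_32 = −[(0.70)(-0.25) − (0.00)(-0.15)] = 0.1750
  C_33 = (0.70)(0.65) − (-0.15)(-0.15) = 0.4325
det(I−A) = Σ_j (I−A)_1j·C_1j = (0.70)(0.4100) + (-0.15)(0.2100) + (0.00)(0.3000) = 0.2555
adj(I−A) = Cᵀ =
  [ 0.4100   0.0975   0.0375]
  [ 0.2100   0.4550   0.1750]
  [ 0.3000   0.1025   0.4325]
(I − A)⁻¹ = adj(I−A) / det(I−A) ≈
  [   1.6047     0.3816     0.1468]
  [   0.8219     1.7808     0.6849]
  [   1.1742     0.4012     1.6928]
x = (I − A)⁻¹ d = adj(I−A)·d / det(I−A), with det(I−A) = 0.2555:
  x_D = (0.4100·75 + 0.0975·90 + 0.0375·80) / 0.2555 = 42.525 / 0.2555 ≈ 166.44
  x_T = (0.2100·75 + 0.4550·90 + 0.1750·80) / 0.2555 = 70.70 / 0.2555 ≈ 276.71
  x_L = (0.3000·75 + 0.1025·90 + 0.4325·80) / 0.2555 = 66.325 / 0.2555 ≈ 259.59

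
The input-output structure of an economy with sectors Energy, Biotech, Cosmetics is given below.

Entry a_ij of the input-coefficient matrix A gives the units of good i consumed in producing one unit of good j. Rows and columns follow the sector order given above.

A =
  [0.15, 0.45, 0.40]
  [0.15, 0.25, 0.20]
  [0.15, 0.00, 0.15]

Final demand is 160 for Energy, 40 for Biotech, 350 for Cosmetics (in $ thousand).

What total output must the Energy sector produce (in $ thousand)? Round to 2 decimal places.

I − A =
  [   0.85    -0.45    -0.40]
  [  -0.15     0.75    -0.20]
  [  -0.15     0.00     0.85]
Cofactors of I−A, C_ij = (−1)^(i+j)·(minor ij) (rows/columns in the sector order above):
  C_11 = (0.75)(0.85) − (-0.20)(0.00) = 0.6375
  C_12 = −[(-0.15)(0.85) − (-0.20)(-0.15)] = 0.1575
  C_13 = (-0.15)(0.00) − (0.75)(-0.15) = 0.1125
  C_21 = −[(-0.45)(0.85) − (-0.40)(0.00)] = 0.3825
  C_22 = (0.85)(0.85) − (-0.40)(-0.15) = 0.6625
  C_23 = −[(0.85)(0.00) − (-0.45)(-0.15)] = 0.0675
  C_31 = (-0.45)(-0.20) − (-0.40)(0.75) = 0.3900
  C_32 = −[(0.85)(-0.20) − (-0.40)(-0.15)] = 0.2300
  C_33 = (0.85)(0.75) − (-0.45)(-0.15) = 0.5700
det(I−A) = Σ_j (I−A)_1j·C_1j = (0.85)(0.6375) + (-0.45)(0.1575) + (-0.40)(0.1125) = 0.4260
adj(I−A) = Cᵀ =
  [ 0.6375   0.3825   0.3900]
  [ 0.1575   0.6625   0.2300]
  [ 0.1125   0.0675   0.5700]
(I − A)⁻¹ = adj(I−A) / det(I−A) ≈
  [   1.4965     0.8979     0.9155]
  [   0.3697     1.5552     0.5399]
  [   0.2641     0.1585     1.3380]
x = (I − A)⁻¹ d = adj(I−A)·d / det(I−A), with det(I−A) = 0.4260:
  x_1 = (0.6375·160 + 0.3825·40 + 0.3900·350) / 0.4260 = 253.80 / 0.4260 ≈ 595.77
  x_2 = (0.1575·160 + 0.6625·40 + 0.2300·350) / 0.4260 = 132.20 / 0.4260 ≈ 310.33
  x_3 = (0.1125·160 + 0.0675·40 + 0.5700·350) / 0.4260 = 220.20 / 0.4260 ≈ 516.90

x_1 = 595.77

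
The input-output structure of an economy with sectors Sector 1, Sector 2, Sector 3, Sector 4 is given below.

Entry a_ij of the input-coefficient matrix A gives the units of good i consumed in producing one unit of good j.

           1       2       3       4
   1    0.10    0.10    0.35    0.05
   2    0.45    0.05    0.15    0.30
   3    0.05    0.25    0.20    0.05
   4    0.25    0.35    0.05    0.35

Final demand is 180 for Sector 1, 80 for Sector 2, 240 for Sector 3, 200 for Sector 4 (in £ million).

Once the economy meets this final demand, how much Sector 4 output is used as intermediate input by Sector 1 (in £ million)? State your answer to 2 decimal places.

z_41 = 148.71

I − A =
  [   0.90    -0.10    -0.35    -0.05]
  [  -0.45     0.95    -0.15    -0.30]
  [  -0.05    -0.25     0.80    -0.05]
  [  -0.25    -0.35    -0.05     0.65]
Compute the cofactors C_ij = (−1)^(i+j)·(3×3 minor ij) of I−A; the adjugate is their transpose:
adj(I−A) = Cᵀ =
  [ 0.376875   0.129375   0.195625   0.103750]
  [ 0.300375   0.439875   0.229125   0.243750]
  [ 0.137250   0.164250   0.404750   0.117500]
  [ 0.317250   0.299250   0.229750   0.557500]
det(I−A) = Σ_j (I−A)_1j·C_1j = (0.90)(0.376875) + (-0.10)(0.300375) + (-0.35)(0.137250) + (-0.05)(0.317250) = 0.24525
(I − A)⁻¹ = adj(I−A) / det(I−A) ≈
  [   1.5367     0.5275     0.7977     0.4230]
  [   1.2248     1.7936     0.9343     0.9939]
  [   0.5596     0.6697     1.6504     0.4791]
  [   1.2936     1.2202     0.9368     2.2732]
First solve x = (I − A)⁻¹ d = adj(I−A)·d / det(I−A); in particular x_1 = (0.376875·180 + 0.129375·80 + 0.195625·240 + 0.103750·200) / 0.24525 = 145.8875 / 0.24525 ≈ 594.8522.
Intermediate flow from 4 to 1: z_41 = a_41 · x_1 = 0.25 × 145.8875 / 0.24525 = 36.471875 / 0.24525 ≈ 148.71.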